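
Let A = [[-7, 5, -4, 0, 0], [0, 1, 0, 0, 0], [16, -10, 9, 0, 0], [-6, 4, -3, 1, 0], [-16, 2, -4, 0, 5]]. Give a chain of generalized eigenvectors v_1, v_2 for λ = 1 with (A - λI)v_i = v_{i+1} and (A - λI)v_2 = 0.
We seek v_1 ∈ ker((A - I)^2) \ ker(A - I), then set v_{i+1} = (A - I) v_i.

One such chain is v_1 = [[-2, -1, 2, -2, -4]]^T, v_2 = [[3, 0, -6, 2, 6]]^T. Check: (A - I) v_2 = [[0, 0, 0, 0, 0]]^T = 0.

v_1 = [[-2, -1, 2, -2, -4]]^T, v_2 = [[3, 0, -6, 2, 6]]^T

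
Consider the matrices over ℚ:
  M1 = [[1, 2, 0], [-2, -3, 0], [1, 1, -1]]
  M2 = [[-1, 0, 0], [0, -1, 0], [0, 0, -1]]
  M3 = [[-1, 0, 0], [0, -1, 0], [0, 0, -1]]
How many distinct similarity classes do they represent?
2 classes: {M1}, {M2, M3}

Characteristic polynomials: χ_{M1} = (x + 1)^3, χ_{M2} = (x + 1)^3, χ_{M3} = (x + 1)^3.

{M1}: invariant factors x + 1, (x + 1)^2.

{M2, M3}: invariant factors x + 1, x + 1, x + 1.

Matrices are similar if and only if their invariant-factor lists agree; the partition into similarity classes is {M1}, {M2, M3}.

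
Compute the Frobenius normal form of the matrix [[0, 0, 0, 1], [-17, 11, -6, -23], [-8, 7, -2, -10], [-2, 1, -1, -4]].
The invariant factors of A (the non-unit diagonal entries of the Smith normal form of xI - A over ℚ[x]) are (x - 5)(x^3 - x + 1), each dividing the next. The characteristic polynomial is their product, (x - 5)(x^3 - x + 1).

The rational canonical form is the block-diagonal matrix of companion matrices C(f_i):
R = [[0, 0, 0, 5], [1, 0, 0, -6], [0, 1, 0, 1], [0, 0, 1, 5]].

Note the characteristic polynomial does not split into linear factors over ℚ, so A has no Jordan form over ℚ; the rational canonical form exists over any field.

R = [[0, 0, 0, 5], [1, 0, 0, -6], [0, 1, 0, 1], [0, 0, 1, 5]]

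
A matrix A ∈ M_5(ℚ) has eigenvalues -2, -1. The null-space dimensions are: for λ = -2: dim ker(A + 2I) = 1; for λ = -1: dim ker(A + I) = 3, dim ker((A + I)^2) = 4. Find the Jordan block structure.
λ = -2: successive nullity increments [1] count blocks of size ≥ k; block sizes are [1].
λ = -1: successive nullity increments [3, 1] count blocks of size ≥ k; block sizes are [2, 1, 1].

Jordan blocks: (-2, 1), (-1, 2), (-1, 1), (-1, 1)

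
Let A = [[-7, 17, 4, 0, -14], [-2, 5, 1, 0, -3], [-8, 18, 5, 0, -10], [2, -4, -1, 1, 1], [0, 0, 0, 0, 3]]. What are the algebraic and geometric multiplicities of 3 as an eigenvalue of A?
algebraic multiplicity 1, geometric multiplicity 1

The characteristic polynomial is (x - 3)(x - 1)^4, so the factor x - 3 appears with exponent 1: the algebraic multiplicity is 1.

rank(A - 3I) = 4, so the eigenspace has dimension 5 - 4 = 1: the geometric multiplicity is 1.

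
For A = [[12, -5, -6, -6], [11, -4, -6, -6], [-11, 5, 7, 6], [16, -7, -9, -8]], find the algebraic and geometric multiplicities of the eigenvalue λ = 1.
algebraic multiplicity 3, geometric multiplicity 2

The characteristic polynomial is (x - 4)(x - 1)^3, so the factor x - 1 appears with exponent 3: the algebraic multiplicity is 3.

rank(A - I) = 2, so the eigenspace has dimension 4 - 2 = 2: the geometric multiplicity is 2.

Since 2 < 3, A is not diagonalizable.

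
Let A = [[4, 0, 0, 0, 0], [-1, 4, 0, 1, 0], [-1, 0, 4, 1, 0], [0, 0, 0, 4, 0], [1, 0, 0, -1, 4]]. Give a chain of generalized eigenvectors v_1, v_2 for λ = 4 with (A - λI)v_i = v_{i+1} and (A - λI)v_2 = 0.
v_1 = [[-1, 1, 0, 0, 1]]^T, v_2 = [[0, 1, 1, 0, -1]]^T

We seek v_1 ∈ ker((A - 4I)^2) \ ker(A - 4I), then set v_{i+1} = (A - 4I) v_i.

One such chain is v_1 = [[-1, 1, 0, 0, 1]]^T, v_2 = [[0, 1, 1, 0, -1]]^T. Check: (A - 4I) v_2 = [[0, 0, 0, 0, 0]]^T = 0.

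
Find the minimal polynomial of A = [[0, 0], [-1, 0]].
m_A(x) = x^2

The characteristic polynomial factors as x^2. The minimal polynomial is ∏(x - λ)^{k_λ} where k_λ is the size of the largest Jordan block at λ.

For λ = 0: rank(A) = 1, and the largest Jordan block has size 2 (the smallest k with rank(A^k) = rank(A^(k+1))).

So m_A(x) = x^2.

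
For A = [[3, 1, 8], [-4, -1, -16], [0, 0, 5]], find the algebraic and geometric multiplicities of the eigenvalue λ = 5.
algebraic multiplicity 1, geometric multiplicity 1

The characteristic polynomial is (x - 5)(x - 1)^2, so the factor x - 5 appears with exponent 1: the algebraic multiplicity is 1.

rank(A - 5I) = 2, so the eigenspace has dimension 3 - 2 = 1: the geometric multiplicity is 1.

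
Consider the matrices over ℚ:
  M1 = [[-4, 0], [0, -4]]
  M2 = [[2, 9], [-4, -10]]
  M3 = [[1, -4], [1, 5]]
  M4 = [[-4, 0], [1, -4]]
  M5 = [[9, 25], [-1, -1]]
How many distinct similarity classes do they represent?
Characteristic polynomials: χ_{M1} = (x + 4)^2, χ_{M2} = (x + 4)^2, χ_{M3} = (x - 3)^2, χ_{M4} = (x + 4)^2, χ_{M5} = (x - 4)^2.

{M1}: invariant factors x + 4, x + 4.

{M2, M4}: invariant factors (x + 4)^2.

{M3}: invariant factors (x - 3)^2.

{M5}: invariant factors (x - 4)^2.

Matrices are similar if and only if their invariant-factor lists agree; the partition into similarity classes is {M1}, {M2, M4}, {M3}, {M5}.

4 classes: {M1}, {M2, M4}, {M3}, {M5}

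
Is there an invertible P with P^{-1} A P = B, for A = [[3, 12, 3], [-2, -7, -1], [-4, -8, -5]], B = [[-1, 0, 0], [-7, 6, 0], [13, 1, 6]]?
No.

trace(A) = -9 but trace(B) = 11. The trace is a similarity invariant, so A and B are not similar.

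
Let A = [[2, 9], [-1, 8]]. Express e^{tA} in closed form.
A has Jordan form J = [[5, 1], [0, 5]] with A = PJP^{-1}, so e^{tA} = P e^{tJ} P^{-1}.

For a Jordan block J_k(λ), e^{tJ_k(λ)} = e^{λt} · (I + tN + t^2 N^2/2! + ... + t^{k-1} N^{k-1}/(k-1)!) where N is the nilpotent superdiagonal part.

Assembling the blocks and conjugating back gives the entries of e^{tA} as shown above.

e^{tA} = [[(1 - 3*t)*e^{5*t}, 9*t*e^{5*t}], [-t*e^{5*t}, (3*t + 1)*e^{5*t}]]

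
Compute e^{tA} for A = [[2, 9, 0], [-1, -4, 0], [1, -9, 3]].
A has Jordan form J = [[-1, 1, 0], [0, -1, 0], [0, 0, 3]] with A = PJP^{-1}, so e^{tA} = P e^{tJ} P^{-1}.

For a Jordan block J_k(λ), e^{tJ_k(λ)} = e^{λt} · (I + tN + t^2 N^2/2! + ... + t^{k-1} N^{k-1}/(k-1)!) where N is the nilpotent superdiagonal part.

Assembling the blocks and conjugating back gives the entries of e^{tA} as shown above.

e^{tA} = [[(3*t + 1)*e^{-t}, 9*t*e^{-t}, 0], [-t*e^{-t}, (1 - 3*t)*e^{-t}, 0], [(-3*t + e^{4*t} - 1)*e^{-t}, -9*t*e^{-t}, e^{3*t}]]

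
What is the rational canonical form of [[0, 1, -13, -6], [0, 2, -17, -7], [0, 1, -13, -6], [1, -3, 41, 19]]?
R = [[0, 0, 0, 0], [1, 0, 0, 6], [0, 1, 0, -13], [0, 0, 1, 8]]

The invariant factors of A (the non-unit diagonal entries of the Smith normal form of xI - A over ℚ[x]) are x(x - 6)(x - 1)^2, each dividing the next. The characteristic polynomial is their product, x(x - 6)(x - 1)^2.

The rational canonical form is the block-diagonal matrix of companion matrices C(f_i):
R = [[0, 0, 0, 0], [1, 0, 0, 6], [0, 1, 0, -13], [0, 0, 1, 8]].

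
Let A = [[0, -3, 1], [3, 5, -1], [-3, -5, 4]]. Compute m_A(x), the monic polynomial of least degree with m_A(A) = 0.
The characteristic polynomial factors as (x - 3)^3. The minimal polynomial is ∏(x - λ)^{k_λ} where k_λ is the size of the largest Jordan block at λ.

For λ = 3: rank(A - 3I) = 2, and the largest Jordan block has size 3 (the smallest k with rank((A - 3I)^k) = rank((A - 3I)^(k+1))).

So m_A(x) = (x - 3)^3.

m_A(x) = (x - 3)^3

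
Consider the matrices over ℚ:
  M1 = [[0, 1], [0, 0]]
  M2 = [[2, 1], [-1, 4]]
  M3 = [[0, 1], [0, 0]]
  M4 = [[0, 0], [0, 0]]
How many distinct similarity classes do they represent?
Characteristic polynomials: χ_{M1} = x^2, χ_{M2} = (x - 3)^2, χ_{M3} = x^2, χ_{M4} = x^2.

{M1, M3}: invariant factors x^2.

{M2}: invariant factors (x - 3)^2.

{M4}: invariant factors x, x.

Matrices are similar if and only if their invariant-factor lists agree; the partition into similarity classes is {M1, M3}, {M2}, {M4}.

3 classes: {M1, M3}, {M2}, {M4}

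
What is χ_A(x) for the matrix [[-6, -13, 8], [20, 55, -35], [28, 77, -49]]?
xI - A = [[x + 6, 13, -8], [-20, x - 55, 35], [-28, -77, x + 49]].

Expanding det(xI - A) along the first row:
det(xI - A) = + (x + 6)·det([[x - 55, 35], [-77, x + 49]]) - (13)·det([[-20, 35], [-28, x + 49]]) + (-8)·det([[-20, x - 55], [-28, -77]]).

Evaluating gives χ_A(x) = x^3.

χ_A(x) = x^3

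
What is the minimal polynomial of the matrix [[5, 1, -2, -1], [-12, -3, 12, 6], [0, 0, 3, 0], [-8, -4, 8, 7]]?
m_A(x) = (x - 3)^2

The characteristic polynomial factors as (x - 3)^4. The minimal polynomial is ∏(x - λ)^{k_λ} where k_λ is the size of the largest Jordan block at λ.

For λ = 3: rank(A - 3I) = 1, and the largest Jordan block has size 2 (the smallest k with rank((A - 3I)^k) = rank((A - 3I)^(k+1))).

So m_A(x) = (x - 3)^2.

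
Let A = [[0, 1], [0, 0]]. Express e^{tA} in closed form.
A has Jordan form J = [[0, 1], [0, 0]] with A = PJP^{-1}, so e^{tA} = P e^{tJ} P^{-1}.

For a Jordan block J_k(λ), e^{tJ_k(λ)} = e^{λt} · (I + tN + t^2 N^2/2! + ... + t^{k-1} N^{k-1}/(k-1)!) where N is the nilpotent superdiagonal part.

Assembling the blocks and conjugating back gives the entries of e^{tA} as shown above.

e^{tA} = [[1, t], [0, 1]]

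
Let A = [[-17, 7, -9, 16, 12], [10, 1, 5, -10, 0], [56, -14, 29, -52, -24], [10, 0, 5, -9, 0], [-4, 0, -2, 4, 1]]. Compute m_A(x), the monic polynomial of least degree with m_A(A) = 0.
m_A(x) = (x - 1)^3

The characteristic polynomial factors as (x - 1)^5. The minimal polynomial is ∏(x - λ)^{k_λ} where k_λ is the size of the largest Jordan block at λ.

For λ = 1: rank(A - I) = 2, and the largest Jordan block has size 3 (the smallest k with rank((A - I)^k) = rank((A - I)^(k+1))).

So m_A(x) = (x - 1)^3.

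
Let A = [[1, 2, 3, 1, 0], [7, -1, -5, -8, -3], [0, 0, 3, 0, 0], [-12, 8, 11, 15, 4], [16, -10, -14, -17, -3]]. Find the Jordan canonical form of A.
J = [[3, 1, 0, 0, 0], [0, 3, 1, 0, 0], [0, 0, 3, 0, 0], [0, 0, 0, 3, 1], [0, 0, 0, 0, 3]]

The characteristic polynomial is det(xI - A) = (x - 3)^5, so the eigenvalues are 3 (algebraic multiplicity 5).

For λ = 3: rank(A - 3I) = 3, rank((A - 3I)^2) = 1, rank((A - 3I)^3) = 0. The eigenspace has dimension 5 - 3 = 2, so there are 2 Jordan blocks; the rank sequence gives block sizes [3, 2].

Assembling the blocks gives the Jordan form J above.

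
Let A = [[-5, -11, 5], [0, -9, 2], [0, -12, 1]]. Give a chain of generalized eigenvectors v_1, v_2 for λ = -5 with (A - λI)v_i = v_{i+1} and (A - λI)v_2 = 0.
v_1 = [[1, 1, 2]]^T, v_2 = [[-1, 0, 0]]^T

We seek v_1 ∈ ker((A + 5I)^2) \ ker(A + 5I), then set v_{i+1} = (A + 5I) v_i.

One such chain is v_1 = [[1, 1, 2]]^T, v_2 = [[-1, 0, 0]]^T. Check: (A + 5I) v_2 = [[0, 0, 0]]^T = 0.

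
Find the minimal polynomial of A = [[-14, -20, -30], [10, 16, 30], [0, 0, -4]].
The characteristic polynomial factors as (x - 6)(x + 4)^2. The minimal polynomial is ∏(x - λ)^{k_λ} where k_λ is the size of the largest Jordan block at λ.

For λ = -4: rank(A + 4I) = 1, and the largest Jordan block has size 1 (the smallest k with rank((A + 4I)^k) = rank((A + 4I)^(k+1))).
For λ = 6: rank(A - 6I) = 2, and the largest Jordan block has size 1 (the smallest k with rank((A - 6I)^k) = rank((A - 6I)^(k+1))).

So m_A(x) = (x - 6)(x + 4).

m_A(x) = (x - 6)(x + 4)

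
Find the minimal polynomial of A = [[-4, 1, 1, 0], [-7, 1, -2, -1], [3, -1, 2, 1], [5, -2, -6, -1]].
The characteristic polynomial factors as (x - 1)^2(x + 2)^2. The minimal polynomial is ∏(x - λ)^{k_λ} where k_λ is the size of the largest Jordan block at λ.

For λ = -2: rank(A + 2I) = 3, and the largest Jordan block has size 2 (the smallest k with rank((A + 2I)^k) = rank((A + 2I)^(k+1))).
For λ = 1: rank(A - I) = 3, and the largest Jordan block has size 2 (the smallest k with rank((A - I)^k) = rank((A - I)^(k+1))).

So m_A(x) = (x - 1)^2(x + 2)^2.

m_A(x) = (x - 1)^2(x + 2)^2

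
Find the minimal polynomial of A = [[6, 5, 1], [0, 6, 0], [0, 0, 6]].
m_A(x) = (x - 6)^2

The characteristic polynomial factors as (x - 6)^3. The minimal polynomial is ∏(x - λ)^{k_λ} where k_λ is the size of the largest Jordan block at λ.

For λ = 6: rank(A - 6I) = 1, and the largest Jordan block has size 2 (the smallest k with rank((A - 6I)^k) = rank((A - 6I)^(k+1))).

So m_A(x) = (x - 6)^2.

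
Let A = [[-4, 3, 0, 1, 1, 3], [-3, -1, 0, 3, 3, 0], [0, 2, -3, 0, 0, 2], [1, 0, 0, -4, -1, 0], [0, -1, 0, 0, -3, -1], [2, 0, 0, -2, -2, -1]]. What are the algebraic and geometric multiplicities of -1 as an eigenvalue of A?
algebraic multiplicity 1, geometric multiplicity 1

The characteristic polynomial is (x + 1)(x + 3)^5, so the factor x + 1 appears with exponent 1: the algebraic multiplicity is 1.

rank(A + I) = 5, so the eigenspace has dimension 6 - 5 = 1: the geometric multiplicity is 1.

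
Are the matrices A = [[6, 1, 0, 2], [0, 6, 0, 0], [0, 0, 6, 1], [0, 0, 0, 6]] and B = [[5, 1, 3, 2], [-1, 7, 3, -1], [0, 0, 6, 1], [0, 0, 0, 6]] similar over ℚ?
Yes.

Two matrices over a field are similar if and only if they have the same invariant factors.

Both A and B have characteristic polynomial (x - 6)^4 and minimal polynomial (x - 6)^2. Computing further, both have invariant factors (x - 6)^2, (x - 6)^2. Hence A and B are similar.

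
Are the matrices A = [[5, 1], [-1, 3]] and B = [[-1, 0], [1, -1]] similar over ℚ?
trace(A) = 8 but trace(B) = -2. The trace is a similarity invariant, so A and B are not similar.

No.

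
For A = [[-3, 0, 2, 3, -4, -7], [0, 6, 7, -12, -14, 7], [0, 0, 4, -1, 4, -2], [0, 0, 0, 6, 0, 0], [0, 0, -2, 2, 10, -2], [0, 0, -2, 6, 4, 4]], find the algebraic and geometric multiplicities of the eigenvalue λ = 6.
algebraic multiplicity 5, geometric multiplicity 3

The characteristic polynomial is (x - 6)^5(x + 3), so the factor x - 6 appears with exponent 5: the algebraic multiplicity is 5.

rank(A - 6I) = 3, so the eigenspace has dimension 6 - 3 = 3: the geometric multiplicity is 3.

Since 3 < 5, A is not diagonalizable.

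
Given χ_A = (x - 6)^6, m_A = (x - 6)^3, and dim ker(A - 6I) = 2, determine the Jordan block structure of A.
Jordan blocks: (6, 3), (6, 3)

λ = 6: algebraic multiplicity 6 (exponent in χ_A), largest block size 3 (exponent in m_A), 2 blocks (geometric multiplicity). These force block sizes [3, 3].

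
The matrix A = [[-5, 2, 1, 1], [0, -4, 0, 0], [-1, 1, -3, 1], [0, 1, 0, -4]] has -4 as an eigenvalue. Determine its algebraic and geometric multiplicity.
The characteristic polynomial is (x + 4)^4, so the factor x + 4 appears with exponent 4: the algebraic multiplicity is 4.

rank(A + 4I) = 2, so the eigenspace has dimension 4 - 2 = 2: the geometric multiplicity is 2.

Since 2 < 4, A is not diagonalizable.

algebraic multiplicity 4, geometric multiplicity 2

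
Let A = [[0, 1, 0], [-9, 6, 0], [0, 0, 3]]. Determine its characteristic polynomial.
χ_A(x) = (x - 3)^3

xI - A = [[x, -1, 0], [9, x - 6, 0], [0, 0, x - 3]].

Expanding det(xI - A) along the first row:
det(xI - A) = + (x)·det([[x - 6, 0], [0, x - 3]]) - (-1)·det([[9, 0], [0, x - 3]]) + (0)·det([[9, x - 6], [0, 0]]).

Evaluating gives χ_A(x) = x^3 - 9x^2 + 27x - 27 = (x - 3)^3.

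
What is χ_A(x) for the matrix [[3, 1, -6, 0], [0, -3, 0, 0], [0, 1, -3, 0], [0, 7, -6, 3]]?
xI - A = [[x - 3, -1, 6, 0], [0, x + 3, 0, 0], [0, -1, x + 3, 0], [0, -7, 6, x - 3]].

Expanding det(xI - A) along the first row:
det(xI - A) = + (x - 3)·det([[x + 3, 0, 0], [-1, x + 3, 0], [-7, 6, x - 3]]) - (-1)·det([[0, 0, 0], [0, x + 3, 0], [0, 6, x - 3]]) + (6)·det([[0, x + 3, 0], [0, -1, 0], [0, -7, x - 3]]) - (0)·det([[0, x + 3, 0], [0, -1, x + 3], [0, -7, 6]]).

Evaluating gives χ_A(x) = x^4 - 18x^2 + 81 = (x - 3)^2(x + 3)^2.

χ_A(x) = (x - 3)^2(x + 3)^2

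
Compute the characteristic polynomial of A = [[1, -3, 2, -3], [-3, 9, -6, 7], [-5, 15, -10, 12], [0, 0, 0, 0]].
χ_A(x) = x^4

xI - A = [[x - 1, 3, -2, 3], [3, x - 9, 6, -7], [5, -15, x + 10, -12], [0, 0, 0, x]].

Expanding det(xI - A) along the first row:
det(xI - A) = + (x - 1)·det([[x - 9, 6, -7], [-15, x + 10, -12], [0, 0, x]]) - (3)·det([[3, 6, -7], [5, x + 10, -12], [0, 0, x]]) + (-2)·det([[3, x - 9, -7], [5, -15, -12], [0, 0, x]]) - (3)·det([[3, x - 9, 6], [5, -15, x + 10], [0, 0, 0]]).

Evaluating gives χ_A(x) = x^4.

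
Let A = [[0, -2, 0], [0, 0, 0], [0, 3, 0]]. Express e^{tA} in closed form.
e^{tA} = [[1, -2*t, 0], [0, 1, 0], [0, 3*t, 1]]

A has Jordan form J = [[0, 1, 0], [0, 0, 0], [0, 0, 0]] with A = PJP^{-1}, so e^{tA} = P e^{tJ} P^{-1}.

For a Jordan block J_k(λ), e^{tJ_k(λ)} = e^{λt} · (I + tN + t^2 N^2/2! + ... + t^{k-1} N^{k-1}/(k-1)!) where N is the nilpotent superdiagonal part.

Assembling the blocks and conjugating back gives the entries of e^{tA} as shown above.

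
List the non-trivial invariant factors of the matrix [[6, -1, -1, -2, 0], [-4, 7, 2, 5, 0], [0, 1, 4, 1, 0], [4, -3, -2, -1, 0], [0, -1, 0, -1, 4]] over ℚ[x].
x - 4, (x - 4)^2, (x - 4)^2

The Jordan structure of A has elementary divisors (x - 4)^2, (x - 4)^2, (x - 4). Arranging the block sizes at each eigenvalue in decreasing order and taking row products gives the invariant factors.

Invariant factors (smallest first, each dividing the next): x - 4, (x - 4)^2, (x - 4)^2.

Check: the last factor (x - 4)^2 is the minimal polynomial, and the product (x - 4)^5 is the characteristic polynomial.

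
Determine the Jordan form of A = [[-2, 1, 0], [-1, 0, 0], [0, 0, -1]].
The characteristic polynomial is det(xI - A) = (x + 1)^3, so the eigenvalues are -1 (algebraic multiplicity 3).

For λ = -1: rank(A + I) = 1, rank((A + I)^2) = 0. The eigenspace has dimension 3 - 1 = 2, so there are 2 Jordan blocks; the rank sequence gives block sizes [2, 1].

Assembling the blocks gives the Jordan form J above.

J = [[-1, 1, 0], [0, -1, 0], [0, 0, -1]]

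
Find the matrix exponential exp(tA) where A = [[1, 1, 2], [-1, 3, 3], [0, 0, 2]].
A has Jordan form J = [[2, 1, 0], [0, 2, 1], [0, 0, 2]] with A = PJP^{-1}, so e^{tA} = P e^{tJ} P^{-1}.

For a Jordan block J_k(λ), e^{tJ_k(λ)} = e^{λt} · (I + tN + t^2 N^2/2! + ... + t^{k-1} N^{k-1}/(k-1)!) where N is the nilpotent superdiagonal part.

Assembling the blocks and conjugating back gives the entries of e^{tA} as shown above.

e^{tA} = [[(1 - t)*e^{2*t}, t*e^{2*t}, t*(t + 4)*e^{2*t}/2], [-t*e^{2*t}, (t + 1)*e^{2*t}, t*(t + 6)*e^{2*t}/2], [0, 0, e^{2*t}]]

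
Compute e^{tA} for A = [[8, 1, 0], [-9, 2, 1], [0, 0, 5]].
A has Jordan form J = [[5, 1, 0], [0, 5, 1], [0, 0, 5]] with A = PJP^{-1}, so e^{tA} = P e^{tJ} P^{-1}.

For a Jordan block J_k(λ), e^{tJ_k(λ)} = e^{λt} · (I + tN + t^2 N^2/2! + ... + t^{k-1} N^{k-1}/(k-1)!) where N is the nilpotent superdiagonal part.

Assembling the blocks and conjugating back gives the entries of e^{tA} as shown above.

e^{tA} = [[(3*t + 1)*e^{5*t}, t*e^{5*t}, t^2*e^{5*t}/2], [-9*t*e^{5*t}, (1 - 3*t)*e^{5*t}, t*(2 - 3*t)*e^{5*t}/2], [0, 0, e^{5*t}]]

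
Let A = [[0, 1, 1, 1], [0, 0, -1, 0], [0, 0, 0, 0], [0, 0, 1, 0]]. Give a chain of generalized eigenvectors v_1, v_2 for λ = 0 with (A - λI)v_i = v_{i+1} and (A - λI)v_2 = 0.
v_1 = [[-1, 1, 0, 0]]^T, v_2 = [[1, 0, 0, 0]]^T

We seek v_1 ∈ ker(A^2) \ ker(A), then set v_{i+1} = A v_i.

One such chain is v_1 = [[-1, 1, 0, 0]]^T, v_2 = [[1, 0, 0, 0]]^T. Check: A v_2 = [[0, 0, 0, 0]]^T = 0.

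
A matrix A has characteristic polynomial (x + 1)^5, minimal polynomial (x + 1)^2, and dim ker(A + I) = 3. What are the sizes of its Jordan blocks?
λ = -1: algebraic multiplicity 5 (exponent in χ_A), largest block size 2 (exponent in m_A), 3 blocks (geometric multiplicity). These force block sizes [2, 2, 1].

Jordan blocks: (-1, 2), (-1, 2), (-1, 1)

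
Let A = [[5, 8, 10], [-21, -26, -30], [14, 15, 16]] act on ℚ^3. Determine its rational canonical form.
R = [[0, 0, -12], [1, 0, -12], [0, 1, -5]]

The invariant factors of A (the non-unit diagonal entries of the Smith normal form of xI - A over ℚ[x]) are (x + 2)(x^2 + 3x + 6), each dividing the next. The characteristic polynomial is their product, (x + 2)(x^2 + 3x + 6).

The rational canonical form is the block-diagonal matrix of companion matrices C(f_i):
R = [[0, 0, -12], [1, 0, -12], [0, 1, -5]].

Note the characteristic polynomial does not split into linear factors over ℚ, so A has no Jordan form over ℚ; the rational canonical form exists over any field.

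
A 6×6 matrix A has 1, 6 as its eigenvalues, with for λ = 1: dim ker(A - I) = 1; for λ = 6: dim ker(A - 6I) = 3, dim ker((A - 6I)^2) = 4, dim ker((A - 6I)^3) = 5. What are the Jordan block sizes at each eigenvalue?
Jordan blocks: (1, 1), (6, 3), (6, 1), (6, 1)

λ = 1: successive nullity increments [1] count blocks of size ≥ k; block sizes are [1].
λ = 6: successive nullity increments [3, 1, 1] count blocks of size ≥ k; block sizes are [3, 1, 1].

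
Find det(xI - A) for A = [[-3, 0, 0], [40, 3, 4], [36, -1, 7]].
xI - A = [[x + 3, 0, 0], [-40, x - 3, -4], [-36, 1, x - 7]].

Expanding det(xI - A) along the first row:
det(xI - A) = + (x + 3)·det([[x - 3, -4], [1, x - 7]]) - (0)·det([[-40, -4], [-36, x - 7]]) + (0)·det([[-40, x - 3], [-36, 1]]).

Evaluating gives χ_A(x) = x^3 - 7x^2 - 5x + 75 = (x - 5)^2(x + 3).

χ_A(x) = (x - 5)^2(x + 3)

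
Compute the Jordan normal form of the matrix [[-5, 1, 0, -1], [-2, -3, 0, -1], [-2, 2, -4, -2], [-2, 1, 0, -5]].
The characteristic polynomial is det(xI - A) = (x + 4)^3(x + 5), so the eigenvalues are -5 (algebraic multiplicity 1), -4 (algebraic multiplicity 3).

For λ = -5: algebraic multiplicity 1 gives one 1×1 block.

For λ = -4: rank(A + 4I) = 2, rank((A + 4I)^2) = 1. The eigenspace has dimension 4 - 2 = 2, so there are 2 Jordan blocks; the rank sequence gives block sizes [2, 1].

Assembling the blocks gives the Jordan form J above.

J = [[-5, 0, 0, 0], [0, -4, 1, 0], [0, 0, -4, 0], [0, 0, 0, -4]]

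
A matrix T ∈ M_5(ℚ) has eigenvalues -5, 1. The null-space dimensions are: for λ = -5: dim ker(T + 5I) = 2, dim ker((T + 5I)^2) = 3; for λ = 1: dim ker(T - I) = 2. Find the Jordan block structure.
Jordan blocks: (-5, 2), (-5, 1), (1, 1), (1, 1)

λ = -5: successive nullity increments [2, 1] count blocks of size ≥ k; block sizes are [2, 1].
λ = 1: successive nullity increments [2] count blocks of size ≥ k; block sizes are [1, 1].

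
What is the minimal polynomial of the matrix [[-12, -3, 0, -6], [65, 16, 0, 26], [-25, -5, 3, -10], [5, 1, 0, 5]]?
The characteristic polynomial factors as (x - 3)^4. The minimal polynomial is ∏(x - λ)^{k_λ} where k_λ is the size of the largest Jordan block at λ.

For λ = 3: rank(A - 3I) = 1, and the largest Jordan block has size 2 (the smallest k with rank((A - 3I)^k) = rank((A - 3I)^(k+1))).

So m_A(x) = (x - 3)^2.

m_A(x) = (x - 3)^2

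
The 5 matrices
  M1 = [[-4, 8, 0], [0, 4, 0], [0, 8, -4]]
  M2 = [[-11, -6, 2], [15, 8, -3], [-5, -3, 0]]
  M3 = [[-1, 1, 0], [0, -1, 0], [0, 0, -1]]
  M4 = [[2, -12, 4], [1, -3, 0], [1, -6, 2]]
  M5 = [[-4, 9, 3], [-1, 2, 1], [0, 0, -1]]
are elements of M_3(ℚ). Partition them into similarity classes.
Characteristic polynomials: χ_{M1} = (x - 4)(x + 4)^2, χ_{M2} = (x + 1)^3, χ_{M3} = (x + 1)^3, χ_{M4} = x^2(x - 1), χ_{M5} = (x + 1)^3.

{M1}: invariant factors x + 4, (x - 4)(x + 4).

{M2, M3, M5}: invariant factors x + 1, (x + 1)^2.

{M4}: invariant factors x^2(x - 1).

Matrices are similar if and only if their invariant-factor lists agree; the partition into similarity classes is {M1}, {M2, M3, M5}, {M4}.

3 classes: {M1}, {M2, M3, M5}, {M4}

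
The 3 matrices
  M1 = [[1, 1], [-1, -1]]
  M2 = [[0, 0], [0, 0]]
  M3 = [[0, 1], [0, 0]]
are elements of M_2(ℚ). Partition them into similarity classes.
Characteristic polynomials: χ_{M1} = x^2, χ_{M2} = x^2, χ_{M3} = x^2.

{M1, M3}: invariant factors x^2.

{M2}: invariant factors x, x.

Matrices are similar if and only if their invariant-factor lists agree; the partition into similarity classes is {M1, M3}, {M2}.

2 classes: {M1, M3}, {M2}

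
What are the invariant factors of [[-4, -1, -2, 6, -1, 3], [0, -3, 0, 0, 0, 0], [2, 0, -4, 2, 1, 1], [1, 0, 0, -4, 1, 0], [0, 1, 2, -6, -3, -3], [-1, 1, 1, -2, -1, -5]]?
The Jordan structure of A has elementary divisors (x + 4)^3, (x + 4)^2, (x + 3). Arranging the block sizes at each eigenvalue in decreasing order and taking row products gives the invariant factors.

Invariant factors (smallest first, each dividing the next): (x + 4)^2, (x + 3)(x + 4)^3.

Check: the last factor (x + 3)(x + 4)^3 is the minimal polynomial, and the product (x + 3)(x + 4)^5 is the characteristic polynomial.

(x + 4)^2, (x + 3)(x + 4)^3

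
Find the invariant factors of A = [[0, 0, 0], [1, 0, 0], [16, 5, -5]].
The Jordan structure of A has elementary divisors (x + 5), x^2. Arranging the block sizes at each eigenvalue in decreasing order and taking row products gives the invariant factors.

Invariant factors (smallest first, each dividing the next): x^2(x + 5).

Check: the last factor x^2(x + 5) is the minimal polynomial, and the product x^2(x + 5) is the characteristic polynomial.

x^2(x + 5)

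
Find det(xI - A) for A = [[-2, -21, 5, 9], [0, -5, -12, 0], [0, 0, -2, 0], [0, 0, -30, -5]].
xI - A = [[x + 2, 21, -5, -9], [0, x + 5, 12, 0], [0, 0, x + 2, 0], [0, 0, 30, x + 5]].

Expanding det(xI - A) along the first row:
det(xI - A) = + (x + 2)·det([[x + 5, 12, 0], [0, x + 2, 0], [0, 30, x + 5]]) - (21)·det([[0, 12, 0], [0, x + 2, 0], [0, 30, x + 5]]) + (-5)·det([[0, x + 5, 0], [0, 0, 0], [0, 0, x + 5]]) - (-9)·det([[0, x + 5, 12], [0, 0, x + 2], [0, 0, 30]]).

Evaluating gives χ_A(x) = x^4 + 14x^3 + 69x^2 + 140x + 100 = (x + 2)^2(x + 5)^2.

χ_A(x) = (x + 2)^2(x + 5)^2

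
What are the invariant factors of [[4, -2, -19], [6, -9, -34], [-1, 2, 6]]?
The Jordan structure of A has elementary divisors (x + 1)^2, (x - 3). Arranging the block sizes at each eigenvalue in decreasing order and taking row products gives the invariant factors.

Invariant factors (smallest first, each dividing the next): (x - 3)(x + 1)^2.

Check: the last factor (x - 3)(x + 1)^2 is the minimal polynomial, and the product (x - 3)(x + 1)^2 is the characteristic polynomial.

(x - 3)(x + 1)^2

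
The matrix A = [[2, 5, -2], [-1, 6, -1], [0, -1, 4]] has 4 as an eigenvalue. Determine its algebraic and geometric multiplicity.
The characteristic polynomial is (x - 4)^3, so the factor x - 4 appears with exponent 3: the algebraic multiplicity is 3.

rank(A - 4I) = 2, so the eigenspace has dimension 3 - 2 = 1: the geometric multiplicity is 1.

Since 1 < 3, A is not diagonalizable.

algebraic multiplicity 3, geometric multiplicity 1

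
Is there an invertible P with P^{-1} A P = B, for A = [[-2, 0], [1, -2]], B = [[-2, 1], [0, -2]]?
Two matrices over a field are similar if and only if they have the same invariant factors.

Both A and B have characteristic polynomial (x + 2)^2 and minimal polynomial (x + 2)^2. Computing further, both have invariant factors (x + 2)^2. Hence A and B are similar.

Yes.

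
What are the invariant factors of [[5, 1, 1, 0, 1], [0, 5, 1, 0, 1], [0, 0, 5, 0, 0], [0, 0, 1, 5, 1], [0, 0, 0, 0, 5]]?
The Jordan structure of A has elementary divisors (x - 5)^3, (x - 5), (x - 5). Arranging the block sizes at each eigenvalue in decreasing order and taking row products gives the invariant factors.

Invariant factors (smallest first, each dividing the next): x - 5, x - 5, (x - 5)^3.

Check: the last factor (x - 5)^3 is the minimal polynomial, and the product (x - 5)^5 is the characteristic polynomial.

x - 5, x - 5, (x - 5)^3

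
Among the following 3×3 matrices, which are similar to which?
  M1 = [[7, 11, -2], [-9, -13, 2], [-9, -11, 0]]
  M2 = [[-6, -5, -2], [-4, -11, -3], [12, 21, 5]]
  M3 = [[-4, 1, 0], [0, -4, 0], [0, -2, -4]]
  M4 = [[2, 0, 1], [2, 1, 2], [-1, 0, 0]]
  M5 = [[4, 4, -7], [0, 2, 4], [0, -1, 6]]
5 classes: {M1}, {M2}, {M3}, {M4}, {M5}

Characteristic polynomials: χ_{M1} = (x + 2)^3, χ_{M2} = (x + 4)^3, χ_{M3} = (x + 4)^3, χ_{M4} = (x - 1)^3, χ_{M5} = (x - 4)^3.

{M1}: invariant factors x + 2, (x + 2)^2.

{M2}: invariant factors (x + 4)^3.

{M3}: invariant factors x + 4, (x + 4)^2.

{M4}: invariant factors x - 1, (x - 1)^2.

{M5}: invariant factors (x - 4)^3.

Matrices are similar if and only if their invariant-factor lists agree; the partition into similarity classes is {M1}, {M2}, {M3}, {M4}, {M5}.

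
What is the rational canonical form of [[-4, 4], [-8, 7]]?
R = [[0, -4], [1, 3]]

The invariant factors of A (the non-unit diagonal entries of the Smith normal form of xI - A over ℚ[x]) are x^2 - 3x + 4, each dividing the next. The characteristic polynomial is their product, x^2 - 3x + 4.

The rational canonical form is the block-diagonal matrix of companion matrices C(f_i):
R = [[0, -4], [1, 3]].

Note the characteristic polynomial does not split into linear factors over ℚ, so A has no Jordan form over ℚ; the rational canonical form exists over any field.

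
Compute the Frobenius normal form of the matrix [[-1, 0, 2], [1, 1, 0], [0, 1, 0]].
R = [[0, 0, 2], [1, 0, 1], [0, 1, 0]]

The invariant factors of A (the non-unit diagonal entries of the Smith normal form of xI - A over ℚ[x]) are x^3 - x - 2, each dividing the next. The characteristic polynomial is their product, x^3 - x - 2.

The rational canonical form is the block-diagonal matrix of companion matrices C(f_i):
R = [[0, 0, 2], [1, 0, 1], [0, 1, 0]].

Note the characteristic polynomial does not split into linear factors over ℚ, so A has no Jordan form over ℚ; the rational canonical form exists over any field.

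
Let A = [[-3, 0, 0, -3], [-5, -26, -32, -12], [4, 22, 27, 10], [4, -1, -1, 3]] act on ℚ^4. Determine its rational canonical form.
R = [[0, 0, 0, -3], [1, 0, 0, 6], [0, 1, 0, -3], [0, 0, 1, 1]]

The invariant factors of A (the non-unit diagonal entries of the Smith normal form of xI - A over ℚ[x]) are (x - 1)(x^3 + 3x - 3), each dividing the next. The characteristic polynomial is their product, (x - 1)(x^3 + 3x - 3).

The rational canonical form is the block-diagonal matrix of companion matrices C(f_i):
R = [[0, 0, 0, -3], [1, 0, 0, 6], [0, 1, 0, -3], [0, 0, 1, 1]].

Note the characteristic polynomial does not split into linear factors over ℚ, so A has no Jordan form over ℚ; the rational canonical form exists over any field.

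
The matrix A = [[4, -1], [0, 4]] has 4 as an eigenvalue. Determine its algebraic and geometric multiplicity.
algebraic multiplicity 2, geometric multiplicity 1

The characteristic polynomial is (x - 4)^2, so the factor x - 4 appears with exponent 2: the algebraic multiplicity is 2.

rank(A - 4I) = 1, so the eigenspace has dimension 2 - 1 = 1: the geometric multiplicity is 1.

Since 1 < 2, A is not diagonalizable.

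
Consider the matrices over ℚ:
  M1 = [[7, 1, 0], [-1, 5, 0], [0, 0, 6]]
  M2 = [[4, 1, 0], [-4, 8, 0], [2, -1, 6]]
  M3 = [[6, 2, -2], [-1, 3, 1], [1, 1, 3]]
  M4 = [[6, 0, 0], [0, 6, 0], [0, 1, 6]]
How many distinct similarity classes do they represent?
2 classes: {M1, M2, M4}, {M3}

Characteristic polynomials: χ_{M1} = (x - 6)^3, χ_{M2} = (x - 6)^3, χ_{M3} = (x - 4)^3, χ_{M4} = (x - 6)^3.

{M1, M2, M4}: invariant factors x - 6, (x - 6)^2.

{M3}: invariant factors x - 4, (x - 4)^2.

Matrices are similar if and only if their invariant-factor lists agree; the partition into similarity classes is {M1, M2, M4}, {M3}.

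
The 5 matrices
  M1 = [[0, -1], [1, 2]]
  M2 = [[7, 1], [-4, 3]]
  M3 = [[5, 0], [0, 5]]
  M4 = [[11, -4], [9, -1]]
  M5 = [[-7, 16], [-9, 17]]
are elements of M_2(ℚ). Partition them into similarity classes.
3 classes: {M1}, {M2, M4, M5}, {M3}

Characteristic polynomials: χ_{M1} = (x - 1)^2, χ_{M2} = (x - 5)^2, χ_{M3} = (x - 5)^2, χ_{M4} = (x - 5)^2, χ_{M5} = (x - 5)^2.

{M1}: invariant factors (x - 1)^2.

{M2, M4, M5}: invariant factors (x - 5)^2.

{M3}: invariant factors x - 5, x - 5.

Matrices are similar if and only if their invariant-factor lists agree; the partition into similarity classes is {M1}, {M2, M4, M5}, {M3}.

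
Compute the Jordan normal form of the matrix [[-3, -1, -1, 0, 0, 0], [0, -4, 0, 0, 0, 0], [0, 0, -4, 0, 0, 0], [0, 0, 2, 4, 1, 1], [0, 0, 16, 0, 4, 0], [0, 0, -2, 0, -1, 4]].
The characteristic polynomial is det(xI - A) = (x - 4)^3(x + 3)(x + 4)^2, so the eigenvalues are -4 (algebraic multiplicity 2), -3 (algebraic multiplicity 1), 4 (algebraic multiplicity 3).

For λ = -4: rank(A + 4I) = 4. The eigenspace has dimension 6 - 4 = 2, so there are 2 Jordan blocks; the rank sequence gives block sizes [1, 1].

For λ = -3: algebraic multiplicity 1 gives one 1×1 block.

For λ = 4: rank(A - 4I) = 5, rank((A - 4I)^2) = 4, rank((A - 4I)^3) = 3. The eigenspace has dimension 6 - 5 = 1, so there is 1 Jordan block; the rank sequence gives block sizes [3].

Assembling the blocks gives the Jordan form J above.

J = [[-4, 0, 0, 0, 0, 0], [0, -4, 0, 0, 0, 0], [0, 0, -3, 0, 0, 0], [0, 0, 0, 4, 1, 0], [0, 0, 0, 0, 4, 1], [0, 0, 0, 0, 0, 4]]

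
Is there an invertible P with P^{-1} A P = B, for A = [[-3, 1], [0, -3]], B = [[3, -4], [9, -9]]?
Two matrices over a field are similar if and only if they have the same invariant factors.

Both A and B have characteristic polynomial (x + 3)^2 and minimal polynomial (x + 3)^2. Computing further, both have invariant factors (x + 3)^2. Hence A and B are similar.

Yes.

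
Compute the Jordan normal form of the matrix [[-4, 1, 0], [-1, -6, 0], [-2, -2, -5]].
J = [[-5, 1, 0], [0, -5, 0], [0, 0, -5]]

The characteristic polynomial is det(xI - A) = (x + 5)^3, so the eigenvalues are -5 (algebraic multiplicity 3).

For λ = -5: rank(A + 5I) = 1, rank((A + 5I)^2) = 0. The eigenspace has dimension 3 - 1 = 2, so there are 2 Jordan blocks; the rank sequence gives block sizes [2, 1].

Assembling the blocks gives the Jordan form J above.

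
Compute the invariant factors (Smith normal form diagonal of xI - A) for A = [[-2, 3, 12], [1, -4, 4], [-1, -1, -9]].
x + 5, (x + 5)^2

The Jordan structure of A has elementary divisors (x + 5)^2, (x + 5). Arranging the block sizes at each eigenvalue in decreasing order and taking row products gives the invariant factors.

Invariant factors (smallest first, each dividing the next): x + 5, (x + 5)^2.

Check: the last factor (x + 5)^2 is the minimal polynomial, and the product (x + 5)^3 is the characteristic polynomial.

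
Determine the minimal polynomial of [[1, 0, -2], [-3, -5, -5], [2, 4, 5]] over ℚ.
The characteristic polynomial factors as (x - 1)^2(x + 1). The minimal polynomial is ∏(x - λ)^{k_λ} where k_λ is the size of the largest Jordan block at λ.

For λ = -1: rank(A + I) = 2, and the largest Jordan block has size 1 (the smallest k with rank((A + I)^k) = rank((A + I)^(k+1))).
For λ = 1: rank(A - I) = 2, and the largest Jordan block has size 2 (the smallest k with rank((A - I)^k) = rank((A - I)^(k+1))).

So m_A(x) = (x - 1)^2(x + 1).

m_A(x) = (x - 1)^2(x + 1)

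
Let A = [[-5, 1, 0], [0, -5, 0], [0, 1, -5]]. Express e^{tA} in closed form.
e^{tA} = [[e^{-5*t}, t*e^{-5*t}, 0], [0, e^{-5*t}, 0], [0, t*e^{-5*t}, e^{-5*t}]]

A has Jordan form J = [[-5, 1, 0], [0, -5, 0], [0, 0, -5]] with A = PJP^{-1}, so e^{tA} = P e^{tJ} P^{-1}.

For a Jordan block J_k(λ), e^{tJ_k(λ)} = e^{λt} · (I + tN + t^2 N^2/2! + ... + t^{k-1} N^{k-1}/(k-1)!) where N is the nilpotent superdiagonal part.

Assembling the blocks and conjugating back gives the entries of e^{tA} as shown above.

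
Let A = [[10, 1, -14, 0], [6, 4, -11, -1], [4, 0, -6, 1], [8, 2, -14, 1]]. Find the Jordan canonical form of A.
J = [[2, 1, 0, 0], [0, 2, 1, 0], [0, 0, 2, 0], [0, 0, 0, 3]]

The characteristic polynomial is det(xI - A) = (x - 3)(x - 2)^3, so the eigenvalues are 2 (algebraic multiplicity 3), 3 (algebraic multiplicity 1).

For λ = 2: rank(A - 2I) = 3, rank((A - 2I)^2) = 2, rank((A - 2I)^3) = 1. The eigenspace has dimension 4 - 3 = 1, so there is 1 Jordan block; the rank sequence gives block sizes [3].

For λ = 3: algebraic multiplicity 1 gives one 1×1 block.

Assembling the blocks gives the Jordan form J above.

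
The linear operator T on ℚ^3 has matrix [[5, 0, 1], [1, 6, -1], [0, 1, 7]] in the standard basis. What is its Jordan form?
The characteristic polynomial is det(xI - A) = (x - 6)^3, so the eigenvalues are 6 (algebraic multiplicity 3).

For λ = 6: rank(A - 6I) = 2, rank((A - 6I)^2) = 1, rank((A - 6I)^3) = 0. The eigenspace has dimension 3 - 2 = 1, so there is 1 Jordan block; the rank sequence gives block sizes [3].

Assembling the blocks gives the Jordan form J above.

J = [[6, 1, 0], [0, 6, 1], [0, 0, 6]]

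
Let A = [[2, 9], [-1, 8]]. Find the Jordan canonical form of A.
The characteristic polynomial is det(xI - A) = (x - 5)^2, so the eigenvalues are 5 (algebraic multiplicity 2).

For λ = 5: rank(A - 5I) = 1, rank((A - 5I)^2) = 0. The eigenspace has dimension 2 - 1 = 1, so there is 1 Jordan block; the rank sequence gives block sizes [2].

Assembling the blocks gives the Jordan form J above.

J = [[5, 1], [0, 5]]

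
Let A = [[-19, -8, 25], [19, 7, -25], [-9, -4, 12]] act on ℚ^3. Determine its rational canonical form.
R = [[0, 0, 3], [1, 0, 0], [0, 1, 0]]

The invariant factors of A (the non-unit diagonal entries of the Smith normal form of xI - A over ℚ[x]) are x^3 - 3, each dividing the next. The characteristic polynomial is their product, x^3 - 3.

The rational canonical form is the block-diagonal matrix of companion matrices C(f_i):
R = [[0, 0, 3], [1, 0, 0], [0, 1, 0]].

Note the characteristic polynomial does not split into linear factors over ℚ, so A has no Jordan form over ℚ; the rational canonical form exists over any field.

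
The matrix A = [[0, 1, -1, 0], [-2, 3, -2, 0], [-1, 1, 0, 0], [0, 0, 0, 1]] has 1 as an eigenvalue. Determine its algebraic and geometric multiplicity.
algebraic multiplicity 4, geometric multiplicity 3

The characteristic polynomial is (x - 1)^4, so the factor x - 1 appears with exponent 4: the algebraic multiplicity is 4.

rank(A - I) = 1, so the eigenspace has dimension 4 - 1 = 3: the geometric multiplicity is 3.

Since 3 < 4, A is not diagonalizable.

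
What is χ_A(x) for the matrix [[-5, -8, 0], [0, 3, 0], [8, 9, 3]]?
χ_A(x) = (x - 3)^2(x + 5)

xI - A = [[x + 5, 8, 0], [0, x - 3, 0], [-8, -9, x - 3]].

Expanding det(xI - A) along the first row:
det(xI - A) = + (x + 5)·det([[x - 3, 0], [-9, x - 3]]) - (8)·det([[0, 0], [-8, x - 3]]) + (0)·det([[0, x - 3], [-8, -9]]).

Evaluating gives χ_A(x) = x^3 - x^2 - 21x + 45 = (x - 3)^2(x + 5).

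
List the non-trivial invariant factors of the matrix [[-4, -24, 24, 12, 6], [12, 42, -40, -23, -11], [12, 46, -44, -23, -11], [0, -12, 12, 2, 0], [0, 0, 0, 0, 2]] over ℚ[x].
(x - 2)(x + 4), (x - 2)^2(x + 4)

The Jordan structure of A has elementary divisors (x + 4), (x + 4), (x - 2)^2, (x - 2). Arranging the block sizes at each eigenvalue in decreasing order and taking row products gives the invariant factors.

Invariant factors (smallest first, each dividing the next): (x - 2)(x + 4), (x - 2)^2(x + 4).

Check: the last factor (x - 2)^2(x + 4) is the minimal polynomial, and the product (x - 2)^3(x + 4)^2 is the characteristic polynomial.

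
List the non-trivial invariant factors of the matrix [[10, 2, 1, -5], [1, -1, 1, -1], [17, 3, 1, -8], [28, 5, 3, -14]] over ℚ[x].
(x + 1)^2, (x + 1)^2

The Jordan structure of A has elementary divisors (x + 1)^2, (x + 1)^2. Arranging the block sizes at each eigenvalue in decreasing order and taking row products gives the invariant factors.

Invariant factors (smallest first, each dividing the next): (x + 1)^2, (x + 1)^2.

Check: the last factor (x + 1)^2 is the minimal polynomial, and the product (x + 1)^4 is the characteristic polynomial.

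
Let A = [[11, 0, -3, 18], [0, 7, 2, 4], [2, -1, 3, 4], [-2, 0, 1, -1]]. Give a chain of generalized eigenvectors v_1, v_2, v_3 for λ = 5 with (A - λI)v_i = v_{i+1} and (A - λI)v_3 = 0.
We seek v_1 ∈ ker((A - 5I)^3) \ ker((A - 5I)^2), then set v_{i+1} = (A - 5I) v_i.

One such chain is v_1 = [[0, 1, 0, 0]]^T, v_2 = [[0, 2, -1, 0]]^T, v_3 = [[3, 2, 0, -1]]^T. Check: (A - 5I) v_3 = [[0, 0, 0, 0]]^T = 0.

v_1 = [[0, 1, 0, 0]]^T, v_2 = [[0, 2, -1, 0]]^T, v_3 = [[3, 2, 0, -1]]^T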